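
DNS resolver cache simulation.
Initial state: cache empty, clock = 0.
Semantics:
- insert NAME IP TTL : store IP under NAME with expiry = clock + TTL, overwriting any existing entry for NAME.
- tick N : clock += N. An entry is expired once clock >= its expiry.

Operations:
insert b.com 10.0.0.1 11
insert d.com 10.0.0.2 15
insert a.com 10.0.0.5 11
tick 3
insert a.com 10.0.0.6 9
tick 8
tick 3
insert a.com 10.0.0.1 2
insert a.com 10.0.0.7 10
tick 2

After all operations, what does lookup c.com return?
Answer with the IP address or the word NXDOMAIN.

Op 1: insert b.com -> 10.0.0.1 (expiry=0+11=11). clock=0
Op 2: insert d.com -> 10.0.0.2 (expiry=0+15=15). clock=0
Op 3: insert a.com -> 10.0.0.5 (expiry=0+11=11). clock=0
Op 4: tick 3 -> clock=3.
Op 5: insert a.com -> 10.0.0.6 (expiry=3+9=12). clock=3
Op 6: tick 8 -> clock=11. purged={b.com}
Op 7: tick 3 -> clock=14. purged={a.com}
Op 8: insert a.com -> 10.0.0.1 (expiry=14+2=16). clock=14
Op 9: insert a.com -> 10.0.0.7 (expiry=14+10=24). clock=14
Op 10: tick 2 -> clock=16. purged={d.com}
lookup c.com: not in cache (expired or never inserted)

Answer: NXDOMAIN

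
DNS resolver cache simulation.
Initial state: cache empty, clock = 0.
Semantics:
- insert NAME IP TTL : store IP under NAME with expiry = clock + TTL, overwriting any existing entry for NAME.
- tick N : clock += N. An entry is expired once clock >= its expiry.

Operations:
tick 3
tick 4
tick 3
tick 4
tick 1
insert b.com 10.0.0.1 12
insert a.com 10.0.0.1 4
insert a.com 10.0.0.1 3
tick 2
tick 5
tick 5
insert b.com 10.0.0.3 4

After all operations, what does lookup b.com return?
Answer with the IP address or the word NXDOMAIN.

Answer: 10.0.0.3

Derivation:
Op 1: tick 3 -> clock=3.
Op 2: tick 4 -> clock=7.
Op 3: tick 3 -> clock=10.
Op 4: tick 4 -> clock=14.
Op 5: tick 1 -> clock=15.
Op 6: insert b.com -> 10.0.0.1 (expiry=15+12=27). clock=15
Op 7: insert a.com -> 10.0.0.1 (expiry=15+4=19). clock=15
Op 8: insert a.com -> 10.0.0.1 (expiry=15+3=18). clock=15
Op 9: tick 2 -> clock=17.
Op 10: tick 5 -> clock=22. purged={a.com}
Op 11: tick 5 -> clock=27. purged={b.com}
Op 12: insert b.com -> 10.0.0.3 (expiry=27+4=31). clock=27
lookup b.com: present, ip=10.0.0.3 expiry=31 > clock=27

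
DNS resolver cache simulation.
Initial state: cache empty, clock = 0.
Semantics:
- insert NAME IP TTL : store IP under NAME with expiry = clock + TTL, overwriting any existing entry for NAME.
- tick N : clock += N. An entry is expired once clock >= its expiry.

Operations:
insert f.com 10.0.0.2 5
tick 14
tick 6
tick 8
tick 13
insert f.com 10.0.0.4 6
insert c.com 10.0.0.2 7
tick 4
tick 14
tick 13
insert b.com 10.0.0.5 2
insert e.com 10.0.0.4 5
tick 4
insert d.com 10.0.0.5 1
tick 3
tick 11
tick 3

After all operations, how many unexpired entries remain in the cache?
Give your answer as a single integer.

Answer: 0

Derivation:
Op 1: insert f.com -> 10.0.0.2 (expiry=0+5=5). clock=0
Op 2: tick 14 -> clock=14. purged={f.com}
Op 3: tick 6 -> clock=20.
Op 4: tick 8 -> clock=28.
Op 5: tick 13 -> clock=41.
Op 6: insert f.com -> 10.0.0.4 (expiry=41+6=47). clock=41
Op 7: insert c.com -> 10.0.0.2 (expiry=41+7=48). clock=41
Op 8: tick 4 -> clock=45.
Op 9: tick 14 -> clock=59. purged={c.com,f.com}
Op 10: tick 13 -> clock=72.
Op 11: insert b.com -> 10.0.0.5 (expiry=72+2=74). clock=72
Op 12: insert e.com -> 10.0.0.4 (expiry=72+5=77). clock=72
Op 13: tick 4 -> clock=76. purged={b.com}
Op 14: insert d.com -> 10.0.0.5 (expiry=76+1=77). clock=76
Op 15: tick 3 -> clock=79. purged={d.com,e.com}
Op 16: tick 11 -> clock=90.
Op 17: tick 3 -> clock=93.
Final cache (unexpired): {} -> size=0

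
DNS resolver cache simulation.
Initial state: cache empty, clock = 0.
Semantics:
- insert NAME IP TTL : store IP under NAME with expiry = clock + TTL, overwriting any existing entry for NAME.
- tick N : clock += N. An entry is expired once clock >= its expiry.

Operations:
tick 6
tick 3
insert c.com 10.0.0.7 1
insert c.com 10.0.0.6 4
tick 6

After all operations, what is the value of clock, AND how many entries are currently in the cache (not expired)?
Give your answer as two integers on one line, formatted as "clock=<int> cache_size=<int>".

Op 1: tick 6 -> clock=6.
Op 2: tick 3 -> clock=9.
Op 3: insert c.com -> 10.0.0.7 (expiry=9+1=10). clock=9
Op 4: insert c.com -> 10.0.0.6 (expiry=9+4=13). clock=9
Op 5: tick 6 -> clock=15. purged={c.com}
Final clock = 15
Final cache (unexpired): {} -> size=0

Answer: clock=15 cache_size=0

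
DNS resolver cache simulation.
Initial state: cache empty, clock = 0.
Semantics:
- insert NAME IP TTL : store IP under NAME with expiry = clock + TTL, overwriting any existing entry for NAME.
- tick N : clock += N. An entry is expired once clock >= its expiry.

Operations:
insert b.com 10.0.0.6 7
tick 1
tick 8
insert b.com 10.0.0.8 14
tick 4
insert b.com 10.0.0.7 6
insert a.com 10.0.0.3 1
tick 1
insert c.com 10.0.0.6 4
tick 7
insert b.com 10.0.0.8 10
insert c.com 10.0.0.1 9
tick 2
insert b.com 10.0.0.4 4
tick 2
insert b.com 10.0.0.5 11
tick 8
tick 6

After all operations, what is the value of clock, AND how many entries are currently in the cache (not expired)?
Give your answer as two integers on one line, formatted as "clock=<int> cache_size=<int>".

Answer: clock=39 cache_size=0

Derivation:
Op 1: insert b.com -> 10.0.0.6 (expiry=0+7=7). clock=0
Op 2: tick 1 -> clock=1.
Op 3: tick 8 -> clock=9. purged={b.com}
Op 4: insert b.com -> 10.0.0.8 (expiry=9+14=23). clock=9
Op 5: tick 4 -> clock=13.
Op 6: insert b.com -> 10.0.0.7 (expiry=13+6=19). clock=13
Op 7: insert a.com -> 10.0.0.3 (expiry=13+1=14). clock=13
Op 8: tick 1 -> clock=14. purged={a.com}
Op 9: insert c.com -> 10.0.0.6 (expiry=14+4=18). clock=14
Op 10: tick 7 -> clock=21. purged={b.com,c.com}
Op 11: insert b.com -> 10.0.0.8 (expiry=21+10=31). clock=21
Op 12: insert c.com -> 10.0.0.1 (expiry=21+9=30). clock=21
Op 13: tick 2 -> clock=23.
Op 14: insert b.com -> 10.0.0.4 (expiry=23+4=27). clock=23
Op 15: tick 2 -> clock=25.
Op 16: insert b.com -> 10.0.0.5 (expiry=25+11=36). clock=25
Op 17: tick 8 -> clock=33. purged={c.com}
Op 18: tick 6 -> clock=39. purged={b.com}
Final clock = 39
Final cache (unexpired): {} -> size=0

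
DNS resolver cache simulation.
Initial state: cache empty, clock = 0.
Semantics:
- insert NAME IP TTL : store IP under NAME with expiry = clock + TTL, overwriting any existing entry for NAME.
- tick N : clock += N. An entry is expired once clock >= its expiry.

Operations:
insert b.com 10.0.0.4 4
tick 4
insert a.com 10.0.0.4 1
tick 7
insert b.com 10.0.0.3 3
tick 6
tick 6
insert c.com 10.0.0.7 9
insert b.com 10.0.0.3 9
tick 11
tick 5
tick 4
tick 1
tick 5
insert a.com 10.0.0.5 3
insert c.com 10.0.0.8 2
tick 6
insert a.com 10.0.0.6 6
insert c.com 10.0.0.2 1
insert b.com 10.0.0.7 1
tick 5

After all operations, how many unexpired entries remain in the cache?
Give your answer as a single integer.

Answer: 1

Derivation:
Op 1: insert b.com -> 10.0.0.4 (expiry=0+4=4). clock=0
Op 2: tick 4 -> clock=4. purged={b.com}
Op 3: insert a.com -> 10.0.0.4 (expiry=4+1=5). clock=4
Op 4: tick 7 -> clock=11. purged={a.com}
Op 5: insert b.com -> 10.0.0.3 (expiry=11+3=14). clock=11
Op 6: tick 6 -> clock=17. purged={b.com}
Op 7: tick 6 -> clock=23.
Op 8: insert c.com -> 10.0.0.7 (expiry=23+9=32). clock=23
Op 9: insert b.com -> 10.0.0.3 (expiry=23+9=32). clock=23
Op 10: tick 11 -> clock=34. purged={b.com,c.com}
Op 11: tick 5 -> clock=39.
Op 12: tick 4 -> clock=43.
Op 13: tick 1 -> clock=44.
Op 14: tick 5 -> clock=49.
Op 15: insert a.com -> 10.0.0.5 (expiry=49+3=52). clock=49
Op 16: insert c.com -> 10.0.0.8 (expiry=49+2=51). clock=49
Op 17: tick 6 -> clock=55. purged={a.com,c.com}
Op 18: insert a.com -> 10.0.0.6 (expiry=55+6=61). clock=55
Op 19: insert c.com -> 10.0.0.2 (expiry=55+1=56). clock=55
Op 20: insert b.com -> 10.0.0.7 (expiry=55+1=56). clock=55
Op 21: tick 5 -> clock=60. purged={b.com,c.com}
Final cache (unexpired): {a.com} -> size=1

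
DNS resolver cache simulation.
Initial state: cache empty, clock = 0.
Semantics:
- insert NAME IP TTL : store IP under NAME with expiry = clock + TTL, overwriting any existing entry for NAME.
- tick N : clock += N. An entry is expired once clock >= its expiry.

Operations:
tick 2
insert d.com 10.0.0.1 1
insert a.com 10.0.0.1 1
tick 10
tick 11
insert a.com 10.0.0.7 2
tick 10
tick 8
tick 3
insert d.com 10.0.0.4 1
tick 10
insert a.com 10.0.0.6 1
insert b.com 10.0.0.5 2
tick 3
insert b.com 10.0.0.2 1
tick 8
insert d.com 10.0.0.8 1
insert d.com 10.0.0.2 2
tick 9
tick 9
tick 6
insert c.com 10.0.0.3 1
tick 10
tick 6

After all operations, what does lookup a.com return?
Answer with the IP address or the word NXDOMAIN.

Op 1: tick 2 -> clock=2.
Op 2: insert d.com -> 10.0.0.1 (expiry=2+1=3). clock=2
Op 3: insert a.com -> 10.0.0.1 (expiry=2+1=3). clock=2
Op 4: tick 10 -> clock=12. purged={a.com,d.com}
Op 5: tick 11 -> clock=23.
Op 6: insert a.com -> 10.0.0.7 (expiry=23+2=25). clock=23
Op 7: tick 10 -> clock=33. purged={a.com}
Op 8: tick 8 -> clock=41.
Op 9: tick 3 -> clock=44.
Op 10: insert d.com -> 10.0.0.4 (expiry=44+1=45). clock=44
Op 11: tick 10 -> clock=54. purged={d.com}
Op 12: insert a.com -> 10.0.0.6 (expiry=54+1=55). clock=54
Op 13: insert b.com -> 10.0.0.5 (expiry=54+2=56). clock=54
Op 14: tick 3 -> clock=57. purged={a.com,b.com}
Op 15: insert b.com -> 10.0.0.2 (expiry=57+1=58). clock=57
Op 16: tick 8 -> clock=65. purged={b.com}
Op 17: insert d.com -> 10.0.0.8 (expiry=65+1=66). clock=65
Op 18: insert d.com -> 10.0.0.2 (expiry=65+2=67). clock=65
Op 19: tick 9 -> clock=74. purged={d.com}
Op 20: tick 9 -> clock=83.
Op 21: tick 6 -> clock=89.
Op 22: insert c.com -> 10.0.0.3 (expiry=89+1=90). clock=89
Op 23: tick 10 -> clock=99. purged={c.com}
Op 24: tick 6 -> clock=105.
lookup a.com: not in cache (expired or never inserted)

Answer: NXDOMAIN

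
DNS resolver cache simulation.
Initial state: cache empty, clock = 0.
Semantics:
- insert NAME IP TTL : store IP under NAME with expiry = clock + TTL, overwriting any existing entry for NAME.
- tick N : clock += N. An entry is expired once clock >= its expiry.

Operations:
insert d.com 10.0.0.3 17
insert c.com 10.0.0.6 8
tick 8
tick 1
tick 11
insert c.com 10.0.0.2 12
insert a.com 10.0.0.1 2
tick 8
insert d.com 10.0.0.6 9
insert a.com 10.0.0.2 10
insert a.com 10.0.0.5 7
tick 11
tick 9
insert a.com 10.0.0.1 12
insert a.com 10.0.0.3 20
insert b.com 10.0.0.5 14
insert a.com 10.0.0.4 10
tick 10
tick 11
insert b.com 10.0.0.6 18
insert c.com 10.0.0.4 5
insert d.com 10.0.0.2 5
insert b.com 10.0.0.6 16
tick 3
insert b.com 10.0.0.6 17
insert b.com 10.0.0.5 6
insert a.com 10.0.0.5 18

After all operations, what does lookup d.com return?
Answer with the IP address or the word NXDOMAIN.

Answer: 10.0.0.2

Derivation:
Op 1: insert d.com -> 10.0.0.3 (expiry=0+17=17). clock=0
Op 2: insert c.com -> 10.0.0.6 (expiry=0+8=8). clock=0
Op 3: tick 8 -> clock=8. purged={c.com}
Op 4: tick 1 -> clock=9.
Op 5: tick 11 -> clock=20. purged={d.com}
Op 6: insert c.com -> 10.0.0.2 (expiry=20+12=32). clock=20
Op 7: insert a.com -> 10.0.0.1 (expiry=20+2=22). clock=20
Op 8: tick 8 -> clock=28. purged={a.com}
Op 9: insert d.com -> 10.0.0.6 (expiry=28+9=37). clock=28
Op 10: insert a.com -> 10.0.0.2 (expiry=28+10=38). clock=28
Op 11: insert a.com -> 10.0.0.5 (expiry=28+7=35). clock=28
Op 12: tick 11 -> clock=39. purged={a.com,c.com,d.com}
Op 13: tick 9 -> clock=48.
Op 14: insert a.com -> 10.0.0.1 (expiry=48+12=60). clock=48
Op 15: insert a.com -> 10.0.0.3 (expiry=48+20=68). clock=48
Op 16: insert b.com -> 10.0.0.5 (expiry=48+14=62). clock=48
Op 17: insert a.com -> 10.0.0.4 (expiry=48+10=58). clock=48
Op 18: tick 10 -> clock=58. purged={a.com}
Op 19: tick 11 -> clock=69. purged={b.com}
Op 20: insert b.com -> 10.0.0.6 (expiry=69+18=87). clock=69
Op 21: insert c.com -> 10.0.0.4 (expiry=69+5=74). clock=69
Op 22: insert d.com -> 10.0.0.2 (expiry=69+5=74). clock=69
Op 23: insert b.com -> 10.0.0.6 (expiry=69+16=85). clock=69
Op 24: tick 3 -> clock=72.
Op 25: insert b.com -> 10.0.0.6 (expiry=72+17=89). clock=72
Op 26: insert b.com -> 10.0.0.5 (expiry=72+6=78). clock=72
Op 27: insert a.com -> 10.0.0.5 (expiry=72+18=90). clock=72
lookup d.com: present, ip=10.0.0.2 expiry=74 > clock=72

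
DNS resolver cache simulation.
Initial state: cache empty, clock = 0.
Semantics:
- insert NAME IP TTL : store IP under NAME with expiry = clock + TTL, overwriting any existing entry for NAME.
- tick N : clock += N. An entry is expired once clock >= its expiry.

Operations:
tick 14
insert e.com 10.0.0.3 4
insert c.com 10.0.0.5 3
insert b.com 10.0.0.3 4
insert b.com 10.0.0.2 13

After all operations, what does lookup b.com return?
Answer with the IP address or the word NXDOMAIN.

Op 1: tick 14 -> clock=14.
Op 2: insert e.com -> 10.0.0.3 (expiry=14+4=18). clock=14
Op 3: insert c.com -> 10.0.0.5 (expiry=14+3=17). clock=14
Op 4: insert b.com -> 10.0.0.3 (expiry=14+4=18). clock=14
Op 5: insert b.com -> 10.0.0.2 (expiry=14+13=27). clock=14
lookup b.com: present, ip=10.0.0.2 expiry=27 > clock=14

Answer: 10.0.0.2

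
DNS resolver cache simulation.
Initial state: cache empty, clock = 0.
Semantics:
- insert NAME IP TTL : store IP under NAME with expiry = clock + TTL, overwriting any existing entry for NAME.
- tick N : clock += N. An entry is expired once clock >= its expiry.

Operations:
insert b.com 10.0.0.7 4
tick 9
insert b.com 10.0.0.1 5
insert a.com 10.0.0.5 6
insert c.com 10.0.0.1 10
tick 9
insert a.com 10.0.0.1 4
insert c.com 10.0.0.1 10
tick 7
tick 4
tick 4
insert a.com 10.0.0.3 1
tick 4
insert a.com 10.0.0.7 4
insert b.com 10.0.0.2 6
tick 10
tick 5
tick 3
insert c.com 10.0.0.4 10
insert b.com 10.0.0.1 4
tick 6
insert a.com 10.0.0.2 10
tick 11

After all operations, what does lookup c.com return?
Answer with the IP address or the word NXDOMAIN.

Answer: NXDOMAIN

Derivation:
Op 1: insert b.com -> 10.0.0.7 (expiry=0+4=4). clock=0
Op 2: tick 9 -> clock=9. purged={b.com}
Op 3: insert b.com -> 10.0.0.1 (expiry=9+5=14). clock=9
Op 4: insert a.com -> 10.0.0.5 (expiry=9+6=15). clock=9
Op 5: insert c.com -> 10.0.0.1 (expiry=9+10=19). clock=9
Op 6: tick 9 -> clock=18. purged={a.com,b.com}
Op 7: insert a.com -> 10.0.0.1 (expiry=18+4=22). clock=18
Op 8: insert c.com -> 10.0.0.1 (expiry=18+10=28). clock=18
Op 9: tick 7 -> clock=25. purged={a.com}
Op 10: tick 4 -> clock=29. purged={c.com}
Op 11: tick 4 -> clock=33.
Op 12: insert a.com -> 10.0.0.3 (expiry=33+1=34). clock=33
Op 13: tick 4 -> clock=37. purged={a.com}
Op 14: insert a.com -> 10.0.0.7 (expiry=37+4=41). clock=37
Op 15: insert b.com -> 10.0.0.2 (expiry=37+6=43). clock=37
Op 16: tick 10 -> clock=47. purged={a.com,b.com}
Op 17: tick 5 -> clock=52.
Op 18: tick 3 -> clock=55.
Op 19: insert c.com -> 10.0.0.4 (expiry=55+10=65). clock=55
Op 20: insert b.com -> 10.0.0.1 (expiry=55+4=59). clock=55
Op 21: tick 6 -> clock=61. purged={b.com}
Op 22: insert a.com -> 10.0.0.2 (expiry=61+10=71). clock=61
Op 23: tick 11 -> clock=72. purged={a.com,c.com}
lookup c.com: not in cache (expired or never inserted)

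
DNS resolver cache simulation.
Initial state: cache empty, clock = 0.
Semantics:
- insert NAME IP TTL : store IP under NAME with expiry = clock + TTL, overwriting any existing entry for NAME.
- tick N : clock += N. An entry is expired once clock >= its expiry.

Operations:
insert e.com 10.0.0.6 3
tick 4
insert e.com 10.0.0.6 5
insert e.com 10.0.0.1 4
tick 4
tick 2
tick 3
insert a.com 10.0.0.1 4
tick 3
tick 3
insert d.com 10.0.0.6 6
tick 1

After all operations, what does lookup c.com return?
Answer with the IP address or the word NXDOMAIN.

Op 1: insert e.com -> 10.0.0.6 (expiry=0+3=3). clock=0
Op 2: tick 4 -> clock=4. purged={e.com}
Op 3: insert e.com -> 10.0.0.6 (expiry=4+5=9). clock=4
Op 4: insert e.com -> 10.0.0.1 (expiry=4+4=8). clock=4
Op 5: tick 4 -> clock=8. purged={e.com}
Op 6: tick 2 -> clock=10.
Op 7: tick 3 -> clock=13.
Op 8: insert a.com -> 10.0.0.1 (expiry=13+4=17). clock=13
Op 9: tick 3 -> clock=16.
Op 10: tick 3 -> clock=19. purged={a.com}
Op 11: insert d.com -> 10.0.0.6 (expiry=19+6=25). clock=19
Op 12: tick 1 -> clock=20.
lookup c.com: not in cache (expired or never inserted)

Answer: NXDOMAIN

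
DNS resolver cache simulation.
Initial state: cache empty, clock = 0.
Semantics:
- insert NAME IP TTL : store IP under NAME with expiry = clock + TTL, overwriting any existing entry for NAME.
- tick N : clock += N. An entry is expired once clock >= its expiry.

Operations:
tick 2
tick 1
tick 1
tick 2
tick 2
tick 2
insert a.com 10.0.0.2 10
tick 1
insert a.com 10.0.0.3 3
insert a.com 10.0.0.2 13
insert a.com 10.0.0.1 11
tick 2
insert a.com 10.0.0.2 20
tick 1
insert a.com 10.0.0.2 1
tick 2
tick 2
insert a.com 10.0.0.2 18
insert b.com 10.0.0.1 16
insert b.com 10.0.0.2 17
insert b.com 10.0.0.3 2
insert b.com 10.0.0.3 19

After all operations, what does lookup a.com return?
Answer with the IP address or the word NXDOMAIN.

Answer: 10.0.0.2

Derivation:
Op 1: tick 2 -> clock=2.
Op 2: tick 1 -> clock=3.
Op 3: tick 1 -> clock=4.
Op 4: tick 2 -> clock=6.
Op 5: tick 2 -> clock=8.
Op 6: tick 2 -> clock=10.
Op 7: insert a.com -> 10.0.0.2 (expiry=10+10=20). clock=10
Op 8: tick 1 -> clock=11.
Op 9: insert a.com -> 10.0.0.3 (expiry=11+3=14). clock=11
Op 10: insert a.com -> 10.0.0.2 (expiry=11+13=24). clock=11
Op 11: insert a.com -> 10.0.0.1 (expiry=11+11=22). clock=11
Op 12: tick 2 -> clock=13.
Op 13: insert a.com -> 10.0.0.2 (expiry=13+20=33). clock=13
Op 14: tick 1 -> clock=14.
Op 15: insert a.com -> 10.0.0.2 (expiry=14+1=15). clock=14
Op 16: tick 2 -> clock=16. purged={a.com}
Op 17: tick 2 -> clock=18.
Op 18: insert a.com -> 10.0.0.2 (expiry=18+18=36). clock=18
Op 19: insert b.com -> 10.0.0.1 (expiry=18+16=34). clock=18
Op 20: insert b.com -> 10.0.0.2 (expiry=18+17=35). clock=18
Op 21: insert b.com -> 10.0.0.3 (expiry=18+2=20). clock=18
Op 22: insert b.com -> 10.0.0.3 (expiry=18+19=37). clock=18
lookup a.com: present, ip=10.0.0.2 expiry=36 > clock=18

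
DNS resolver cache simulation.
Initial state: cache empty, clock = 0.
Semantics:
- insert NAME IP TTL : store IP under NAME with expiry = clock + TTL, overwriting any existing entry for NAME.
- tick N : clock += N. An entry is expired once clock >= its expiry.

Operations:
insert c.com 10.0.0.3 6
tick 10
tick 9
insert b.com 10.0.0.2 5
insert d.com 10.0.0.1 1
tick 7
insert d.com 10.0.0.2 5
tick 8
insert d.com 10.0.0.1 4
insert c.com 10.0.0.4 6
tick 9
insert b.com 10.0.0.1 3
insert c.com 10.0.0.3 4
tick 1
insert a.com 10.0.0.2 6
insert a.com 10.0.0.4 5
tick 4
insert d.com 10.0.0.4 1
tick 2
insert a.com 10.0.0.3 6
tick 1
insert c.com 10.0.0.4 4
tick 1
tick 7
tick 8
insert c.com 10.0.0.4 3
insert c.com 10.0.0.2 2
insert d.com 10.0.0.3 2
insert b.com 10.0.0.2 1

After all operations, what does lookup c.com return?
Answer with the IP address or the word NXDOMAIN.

Op 1: insert c.com -> 10.0.0.3 (expiry=0+6=6). clock=0
Op 2: tick 10 -> clock=10. purged={c.com}
Op 3: tick 9 -> clock=19.
Op 4: insert b.com -> 10.0.0.2 (expiry=19+5=24). clock=19
Op 5: insert d.com -> 10.0.0.1 (expiry=19+1=20). clock=19
Op 6: tick 7 -> clock=26. purged={b.com,d.com}
Op 7: insert d.com -> 10.0.0.2 (expiry=26+5=31). clock=26
Op 8: tick 8 -> clock=34. purged={d.com}
Op 9: insert d.com -> 10.0.0.1 (expiry=34+4=38). clock=34
Op 10: insert c.com -> 10.0.0.4 (expiry=34+6=40). clock=34
Op 11: tick 9 -> clock=43. purged={c.com,d.com}
Op 12: insert b.com -> 10.0.0.1 (expiry=43+3=46). clock=43
Op 13: insert c.com -> 10.0.0.3 (expiry=43+4=47). clock=43
Op 14: tick 1 -> clock=44.
Op 15: insert a.com -> 10.0.0.2 (expiry=44+6=50). clock=44
Op 16: insert a.com -> 10.0.0.4 (expiry=44+5=49). clock=44
Op 17: tick 4 -> clock=48. purged={b.com,c.com}
Op 18: insert d.com -> 10.0.0.4 (expiry=48+1=49). clock=48
Op 19: tick 2 -> clock=50. purged={a.com,d.com}
Op 20: insert a.com -> 10.0.0.3 (expiry=50+6=56). clock=50
Op 21: tick 1 -> clock=51.
Op 22: insert c.com -> 10.0.0.4 (expiry=51+4=55). clock=51
Op 23: tick 1 -> clock=52.
Op 24: tick 7 -> clock=59. purged={a.com,c.com}
Op 25: tick 8 -> clock=67.
Op 26: insert c.com -> 10.0.0.4 (expiry=67+3=70). clock=67
Op 27: insert c.com -> 10.0.0.2 (expiry=67+2=69). clock=67
Op 28: insert d.com -> 10.0.0.3 (expiry=67+2=69). clock=67
Op 29: insert b.com -> 10.0.0.2 (expiry=67+1=68). clock=67
lookup c.com: present, ip=10.0.0.2 expiry=69 > clock=67

Answer: 10.0.0.2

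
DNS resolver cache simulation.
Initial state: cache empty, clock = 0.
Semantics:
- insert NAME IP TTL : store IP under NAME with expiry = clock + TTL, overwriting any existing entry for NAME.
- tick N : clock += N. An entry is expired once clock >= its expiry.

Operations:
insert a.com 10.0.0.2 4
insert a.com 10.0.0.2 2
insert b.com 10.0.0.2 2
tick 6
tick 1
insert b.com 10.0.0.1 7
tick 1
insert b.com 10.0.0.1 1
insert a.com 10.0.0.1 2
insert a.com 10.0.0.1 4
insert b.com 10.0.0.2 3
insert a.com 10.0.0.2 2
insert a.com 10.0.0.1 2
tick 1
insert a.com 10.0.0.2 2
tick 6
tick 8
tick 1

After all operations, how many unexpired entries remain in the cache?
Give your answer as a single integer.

Answer: 0

Derivation:
Op 1: insert a.com -> 10.0.0.2 (expiry=0+4=4). clock=0
Op 2: insert a.com -> 10.0.0.2 (expiry=0+2=2). clock=0
Op 3: insert b.com -> 10.0.0.2 (expiry=0+2=2). clock=0
Op 4: tick 6 -> clock=6. purged={a.com,b.com}
Op 5: tick 1 -> clock=7.
Op 6: insert b.com -> 10.0.0.1 (expiry=7+7=14). clock=7
Op 7: tick 1 -> clock=8.
Op 8: insert b.com -> 10.0.0.1 (expiry=8+1=9). clock=8
Op 9: insert a.com -> 10.0.0.1 (expiry=8+2=10). clock=8
Op 10: insert a.com -> 10.0.0.1 (expiry=8+4=12). clock=8
Op 11: insert b.com -> 10.0.0.2 (expiry=8+3=11). clock=8
Op 12: insert a.com -> 10.0.0.2 (expiry=8+2=10). clock=8
Op 13: insert a.com -> 10.0.0.1 (expiry=8+2=10). clock=8
Op 14: tick 1 -> clock=9.
Op 15: insert a.com -> 10.0.0.2 (expiry=9+2=11). clock=9
Op 16: tick 6 -> clock=15. purged={a.com,b.com}
Op 17: tick 8 -> clock=23.
Op 18: tick 1 -> clock=24.
Final cache (unexpired): {} -> size=0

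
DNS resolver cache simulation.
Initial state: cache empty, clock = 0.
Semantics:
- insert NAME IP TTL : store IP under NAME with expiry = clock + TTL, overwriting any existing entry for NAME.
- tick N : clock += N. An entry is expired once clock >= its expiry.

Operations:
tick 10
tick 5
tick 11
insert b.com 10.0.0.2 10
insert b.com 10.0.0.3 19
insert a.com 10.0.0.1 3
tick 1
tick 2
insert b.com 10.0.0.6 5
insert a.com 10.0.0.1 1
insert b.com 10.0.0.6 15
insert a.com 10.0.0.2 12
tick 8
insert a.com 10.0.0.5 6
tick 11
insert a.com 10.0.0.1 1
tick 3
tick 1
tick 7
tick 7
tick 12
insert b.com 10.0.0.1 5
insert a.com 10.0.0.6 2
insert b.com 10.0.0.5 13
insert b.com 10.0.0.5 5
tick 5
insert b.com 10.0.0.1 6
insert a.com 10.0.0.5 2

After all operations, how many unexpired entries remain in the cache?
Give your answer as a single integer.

Op 1: tick 10 -> clock=10.
Op 2: tick 5 -> clock=15.
Op 3: tick 11 -> clock=26.
Op 4: insert b.com -> 10.0.0.2 (expiry=26+10=36). clock=26
Op 5: insert b.com -> 10.0.0.3 (expiry=26+19=45). clock=26
Op 6: insert a.com -> 10.0.0.1 (expiry=26+3=29). clock=26
Op 7: tick 1 -> clock=27.
Op 8: tick 2 -> clock=29. purged={a.com}
Op 9: insert b.com -> 10.0.0.6 (expiry=29+5=34). clock=29
Op 10: insert a.com -> 10.0.0.1 (expiry=29+1=30). clock=29
Op 11: insert b.com -> 10.0.0.6 (expiry=29+15=44). clock=29
Op 12: insert a.com -> 10.0.0.2 (expiry=29+12=41). clock=29
Op 13: tick 8 -> clock=37.
Op 14: insert a.com -> 10.0.0.5 (expiry=37+6=43). clock=37
Op 15: tick 11 -> clock=48. purged={a.com,b.com}
Op 16: insert a.com -> 10.0.0.1 (expiry=48+1=49). clock=48
Op 17: tick 3 -> clock=51. purged={a.com}
Op 18: tick 1 -> clock=52.
Op 19: tick 7 -> clock=59.
Op 20: tick 7 -> clock=66.
Op 21: tick 12 -> clock=78.
Op 22: insert b.com -> 10.0.0.1 (expiry=78+5=83). clock=78
Op 23: insert a.com -> 10.0.0.6 (expiry=78+2=80). clock=78
Op 24: insert b.com -> 10.0.0.5 (expiry=78+13=91). clock=78
Op 25: insert b.com -> 10.0.0.5 (expiry=78+5=83). clock=78
Op 26: tick 5 -> clock=83. purged={a.com,b.com}
Op 27: insert b.com -> 10.0.0.1 (expiry=83+6=89). clock=83
Op 28: insert a.com -> 10.0.0.5 (expiry=83+2=85). clock=83
Final cache (unexpired): {a.com,b.com} -> size=2

Answer: 2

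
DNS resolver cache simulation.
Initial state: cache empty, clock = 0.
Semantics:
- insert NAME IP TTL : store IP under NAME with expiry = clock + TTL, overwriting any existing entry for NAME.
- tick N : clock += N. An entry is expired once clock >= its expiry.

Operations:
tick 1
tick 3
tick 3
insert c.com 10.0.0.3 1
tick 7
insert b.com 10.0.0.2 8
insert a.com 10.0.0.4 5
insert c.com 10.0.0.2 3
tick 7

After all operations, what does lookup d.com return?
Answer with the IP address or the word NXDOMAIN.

Op 1: tick 1 -> clock=1.
Op 2: tick 3 -> clock=4.
Op 3: tick 3 -> clock=7.
Op 4: insert c.com -> 10.0.0.3 (expiry=7+1=8). clock=7
Op 5: tick 7 -> clock=14. purged={c.com}
Op 6: insert b.com -> 10.0.0.2 (expiry=14+8=22). clock=14
Op 7: insert a.com -> 10.0.0.4 (expiry=14+5=19). clock=14
Op 8: insert c.com -> 10.0.0.2 (expiry=14+3=17). clock=14
Op 9: tick 7 -> clock=21. purged={a.com,c.com}
lookup d.com: not in cache (expired or never inserted)

Answer: NXDOMAIN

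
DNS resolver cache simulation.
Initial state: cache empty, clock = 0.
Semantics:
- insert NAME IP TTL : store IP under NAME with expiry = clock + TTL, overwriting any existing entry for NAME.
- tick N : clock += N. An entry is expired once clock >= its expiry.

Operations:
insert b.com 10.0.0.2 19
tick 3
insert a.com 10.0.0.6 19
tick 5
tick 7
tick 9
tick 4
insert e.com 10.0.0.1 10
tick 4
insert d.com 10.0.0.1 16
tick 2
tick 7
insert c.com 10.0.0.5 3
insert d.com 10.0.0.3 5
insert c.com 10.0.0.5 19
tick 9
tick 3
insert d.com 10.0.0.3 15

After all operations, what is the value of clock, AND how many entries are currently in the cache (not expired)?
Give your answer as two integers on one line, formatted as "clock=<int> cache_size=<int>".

Answer: clock=53 cache_size=2

Derivation:
Op 1: insert b.com -> 10.0.0.2 (expiry=0+19=19). clock=0
Op 2: tick 3 -> clock=3.
Op 3: insert a.com -> 10.0.0.6 (expiry=3+19=22). clock=3
Op 4: tick 5 -> clock=8.
Op 5: tick 7 -> clock=15.
Op 6: tick 9 -> clock=24. purged={a.com,b.com}
Op 7: tick 4 -> clock=28.
Op 8: insert e.com -> 10.0.0.1 (expiry=28+10=38). clock=28
Op 9: tick 4 -> clock=32.
Op 10: insert d.com -> 10.0.0.1 (expiry=32+16=48). clock=32
Op 11: tick 2 -> clock=34.
Op 12: tick 7 -> clock=41. purged={e.com}
Op 13: insert c.com -> 10.0.0.5 (expiry=41+3=44). clock=41
Op 14: insert d.com -> 10.0.0.3 (expiry=41+5=46). clock=41
Op 15: insert c.com -> 10.0.0.5 (expiry=41+19=60). clock=41
Op 16: tick 9 -> clock=50. purged={d.com}
Op 17: tick 3 -> clock=53.
Op 18: insert d.com -> 10.0.0.3 (expiry=53+15=68). clock=53
Final clock = 53
Final cache (unexpired): {c.com,d.com} -> size=2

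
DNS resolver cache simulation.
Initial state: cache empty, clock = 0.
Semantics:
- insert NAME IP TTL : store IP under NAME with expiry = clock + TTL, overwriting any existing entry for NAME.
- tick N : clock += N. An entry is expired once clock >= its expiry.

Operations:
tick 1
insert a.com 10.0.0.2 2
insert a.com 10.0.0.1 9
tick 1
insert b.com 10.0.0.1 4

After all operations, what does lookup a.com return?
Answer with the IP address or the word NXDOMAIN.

Answer: 10.0.0.1

Derivation:
Op 1: tick 1 -> clock=1.
Op 2: insert a.com -> 10.0.0.2 (expiry=1+2=3). clock=1
Op 3: insert a.com -> 10.0.0.1 (expiry=1+9=10). clock=1
Op 4: tick 1 -> clock=2.
Op 5: insert b.com -> 10.0.0.1 (expiry=2+4=6). clock=2
lookup a.com: present, ip=10.0.0.1 expiry=10 > clock=2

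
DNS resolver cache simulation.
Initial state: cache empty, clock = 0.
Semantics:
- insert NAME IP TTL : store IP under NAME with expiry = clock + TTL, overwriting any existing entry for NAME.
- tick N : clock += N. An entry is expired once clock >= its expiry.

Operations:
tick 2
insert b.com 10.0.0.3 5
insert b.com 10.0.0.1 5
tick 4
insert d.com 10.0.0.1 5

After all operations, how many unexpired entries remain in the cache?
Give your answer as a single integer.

Answer: 2

Derivation:
Op 1: tick 2 -> clock=2.
Op 2: insert b.com -> 10.0.0.3 (expiry=2+5=7). clock=2
Op 3: insert b.com -> 10.0.0.1 (expiry=2+5=7). clock=2
Op 4: tick 4 -> clock=6.
Op 5: insert d.com -> 10.0.0.1 (expiry=6+5=11). clock=6
Final cache (unexpired): {b.com,d.com} -> size=2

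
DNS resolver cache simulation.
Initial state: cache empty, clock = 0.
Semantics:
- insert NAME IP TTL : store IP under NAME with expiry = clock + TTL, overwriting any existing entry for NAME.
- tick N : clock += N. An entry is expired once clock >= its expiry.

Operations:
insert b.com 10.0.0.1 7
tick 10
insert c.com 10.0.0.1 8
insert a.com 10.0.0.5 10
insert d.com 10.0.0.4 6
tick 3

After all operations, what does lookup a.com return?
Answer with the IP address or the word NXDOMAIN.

Answer: 10.0.0.5

Derivation:
Op 1: insert b.com -> 10.0.0.1 (expiry=0+7=7). clock=0
Op 2: tick 10 -> clock=10. purged={b.com}
Op 3: insert c.com -> 10.0.0.1 (expiry=10+8=18). clock=10
Op 4: insert a.com -> 10.0.0.5 (expiry=10+10=20). clock=10
Op 5: insert d.com -> 10.0.0.4 (expiry=10+6=16). clock=10
Op 6: tick 3 -> clock=13.
lookup a.com: present, ip=10.0.0.5 expiry=20 > clock=13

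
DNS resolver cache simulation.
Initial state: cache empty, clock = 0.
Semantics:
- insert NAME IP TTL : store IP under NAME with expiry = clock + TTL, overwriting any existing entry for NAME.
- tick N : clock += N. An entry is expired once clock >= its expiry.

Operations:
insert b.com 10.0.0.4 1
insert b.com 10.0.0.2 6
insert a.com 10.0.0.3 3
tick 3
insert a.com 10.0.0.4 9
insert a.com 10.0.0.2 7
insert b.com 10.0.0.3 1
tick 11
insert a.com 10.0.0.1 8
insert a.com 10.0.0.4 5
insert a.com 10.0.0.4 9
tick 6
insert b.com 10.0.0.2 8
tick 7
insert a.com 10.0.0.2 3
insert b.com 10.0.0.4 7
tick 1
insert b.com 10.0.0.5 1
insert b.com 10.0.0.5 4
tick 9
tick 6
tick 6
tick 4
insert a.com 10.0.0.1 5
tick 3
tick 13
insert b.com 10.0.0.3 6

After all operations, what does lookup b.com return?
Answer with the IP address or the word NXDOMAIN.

Answer: 10.0.0.3

Derivation:
Op 1: insert b.com -> 10.0.0.4 (expiry=0+1=1). clock=0
Op 2: insert b.com -> 10.0.0.2 (expiry=0+6=6). clock=0
Op 3: insert a.com -> 10.0.0.3 (expiry=0+3=3). clock=0
Op 4: tick 3 -> clock=3. purged={a.com}
Op 5: insert a.com -> 10.0.0.4 (expiry=3+9=12). clock=3
Op 6: insert a.com -> 10.0.0.2 (expiry=3+7=10). clock=3
Op 7: insert b.com -> 10.0.0.3 (expiry=3+1=4). clock=3
Op 8: tick 11 -> clock=14. purged={a.com,b.com}
Op 9: insert a.com -> 10.0.0.1 (expiry=14+8=22). clock=14
Op 10: insert a.com -> 10.0.0.4 (expiry=14+5=19). clock=14
Op 11: insert a.com -> 10.0.0.4 (expiry=14+9=23). clock=14
Op 12: tick 6 -> clock=20.
Op 13: insert b.com -> 10.0.0.2 (expiry=20+8=28). clock=20
Op 14: tick 7 -> clock=27. purged={a.com}
Op 15: insert a.com -> 10.0.0.2 (expiry=27+3=30). clock=27
Op 16: insert b.com -> 10.0.0.4 (expiry=27+7=34). clock=27
Op 17: tick 1 -> clock=28.
Op 18: insert b.com -> 10.0.0.5 (expiry=28+1=29). clock=28
Op 19: insert b.com -> 10.0.0.5 (expiry=28+4=32). clock=28
Op 20: tick 9 -> clock=37. purged={a.com,b.com}
Op 21: tick 6 -> clock=43.
Op 22: tick 6 -> clock=49.
Op 23: tick 4 -> clock=53.
Op 24: insert a.com -> 10.0.0.1 (expiry=53+5=58). clock=53
Op 25: tick 3 -> clock=56.
Op 26: tick 13 -> clock=69. purged={a.com}
Op 27: insert b.com -> 10.0.0.3 (expiry=69+6=75). clock=69
lookup b.com: present, ip=10.0.0.3 expiry=75 > clock=69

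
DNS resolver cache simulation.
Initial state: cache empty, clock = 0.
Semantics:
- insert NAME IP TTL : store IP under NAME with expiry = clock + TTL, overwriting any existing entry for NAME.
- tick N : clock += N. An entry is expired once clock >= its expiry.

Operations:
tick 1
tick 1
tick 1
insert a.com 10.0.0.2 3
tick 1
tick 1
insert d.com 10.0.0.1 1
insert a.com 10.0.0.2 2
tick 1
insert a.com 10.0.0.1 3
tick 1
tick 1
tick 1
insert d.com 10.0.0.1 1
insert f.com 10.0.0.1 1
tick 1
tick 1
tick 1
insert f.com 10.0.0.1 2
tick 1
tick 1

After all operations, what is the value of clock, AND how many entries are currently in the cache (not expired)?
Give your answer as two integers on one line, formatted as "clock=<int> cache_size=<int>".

Answer: clock=14 cache_size=0

Derivation:
Op 1: tick 1 -> clock=1.
Op 2: tick 1 -> clock=2.
Op 3: tick 1 -> clock=3.
Op 4: insert a.com -> 10.0.0.2 (expiry=3+3=6). clock=3
Op 5: tick 1 -> clock=4.
Op 6: tick 1 -> clock=5.
Op 7: insert d.com -> 10.0.0.1 (expiry=5+1=6). clock=5
Op 8: insert a.com -> 10.0.0.2 (expiry=5+2=7). clock=5
Op 9: tick 1 -> clock=6. purged={d.com}
Op 10: insert a.com -> 10.0.0.1 (expiry=6+3=9). clock=6
Op 11: tick 1 -> clock=7.
Op 12: tick 1 -> clock=8.
Op 13: tick 1 -> clock=9. purged={a.com}
Op 14: insert d.com -> 10.0.0.1 (expiry=9+1=10). clock=9
Op 15: insert f.com -> 10.0.0.1 (expiry=9+1=10). clock=9
Op 16: tick 1 -> clock=10. purged={d.com,f.com}
Op 17: tick 1 -> clock=11.
Op 18: tick 1 -> clock=12.
Op 19: insert f.com -> 10.0.0.1 (expiry=12+2=14). clock=12
Op 20: tick 1 -> clock=13.
Op 21: tick 1 -> clock=14. purged={f.com}
Final clock = 14
Final cache (unexpired): {} -> size=0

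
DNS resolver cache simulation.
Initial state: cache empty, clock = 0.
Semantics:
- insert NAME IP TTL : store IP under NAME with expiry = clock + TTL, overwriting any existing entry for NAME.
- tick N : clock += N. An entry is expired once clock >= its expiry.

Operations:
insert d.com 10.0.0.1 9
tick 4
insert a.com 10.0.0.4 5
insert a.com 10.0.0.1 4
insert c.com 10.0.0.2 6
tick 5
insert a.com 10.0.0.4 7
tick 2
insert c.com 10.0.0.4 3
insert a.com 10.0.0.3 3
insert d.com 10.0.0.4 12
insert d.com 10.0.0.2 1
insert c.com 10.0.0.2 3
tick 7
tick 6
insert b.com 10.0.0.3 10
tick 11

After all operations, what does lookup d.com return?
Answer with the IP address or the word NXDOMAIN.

Answer: NXDOMAIN

Derivation:
Op 1: insert d.com -> 10.0.0.1 (expiry=0+9=9). clock=0
Op 2: tick 4 -> clock=4.
Op 3: insert a.com -> 10.0.0.4 (expiry=4+5=9). clock=4
Op 4: insert a.com -> 10.0.0.1 (expiry=4+4=8). clock=4
Op 5: insert c.com -> 10.0.0.2 (expiry=4+6=10). clock=4
Op 6: tick 5 -> clock=9. purged={a.com,d.com}
Op 7: insert a.com -> 10.0.0.4 (expiry=9+7=16). clock=9
Op 8: tick 2 -> clock=11. purged={c.com}
Op 9: insert c.com -> 10.0.0.4 (expiry=11+3=14). clock=11
Op 10: insert a.com -> 10.0.0.3 (expiry=11+3=14). clock=11
Op 11: insert d.com -> 10.0.0.4 (expiry=11+12=23). clock=11
Op 12: insert d.com -> 10.0.0.2 (expiry=11+1=12). clock=11
Op 13: insert c.com -> 10.0.0.2 (expiry=11+3=14). clock=11
Op 14: tick 7 -> clock=18. purged={a.com,c.com,d.com}
Op 15: tick 6 -> clock=24.
Op 16: insert b.com -> 10.0.0.3 (expiry=24+10=34). clock=24
Op 17: tick 11 -> clock=35. purged={b.com}
lookup d.com: not in cache (expired or never inserted)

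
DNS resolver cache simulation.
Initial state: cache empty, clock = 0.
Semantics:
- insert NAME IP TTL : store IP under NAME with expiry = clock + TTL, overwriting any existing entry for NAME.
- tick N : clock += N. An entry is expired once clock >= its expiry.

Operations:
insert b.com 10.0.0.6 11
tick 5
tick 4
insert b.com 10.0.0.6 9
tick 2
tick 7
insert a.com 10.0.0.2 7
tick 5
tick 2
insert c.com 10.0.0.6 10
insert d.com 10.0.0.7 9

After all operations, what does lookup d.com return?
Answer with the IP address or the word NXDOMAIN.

Answer: 10.0.0.7

Derivation:
Op 1: insert b.com -> 10.0.0.6 (expiry=0+11=11). clock=0
Op 2: tick 5 -> clock=5.
Op 3: tick 4 -> clock=9.
Op 4: insert b.com -> 10.0.0.6 (expiry=9+9=18). clock=9
Op 5: tick 2 -> clock=11.
Op 6: tick 7 -> clock=18. purged={b.com}
Op 7: insert a.com -> 10.0.0.2 (expiry=18+7=25). clock=18
Op 8: tick 5 -> clock=23.
Op 9: tick 2 -> clock=25. purged={a.com}
Op 10: insert c.com -> 10.0.0.6 (expiry=25+10=35). clock=25
Op 11: insert d.com -> 10.0.0.7 (expiry=25+9=34). clock=25
lookup d.com: present, ip=10.0.0.7 expiry=34 > clock=25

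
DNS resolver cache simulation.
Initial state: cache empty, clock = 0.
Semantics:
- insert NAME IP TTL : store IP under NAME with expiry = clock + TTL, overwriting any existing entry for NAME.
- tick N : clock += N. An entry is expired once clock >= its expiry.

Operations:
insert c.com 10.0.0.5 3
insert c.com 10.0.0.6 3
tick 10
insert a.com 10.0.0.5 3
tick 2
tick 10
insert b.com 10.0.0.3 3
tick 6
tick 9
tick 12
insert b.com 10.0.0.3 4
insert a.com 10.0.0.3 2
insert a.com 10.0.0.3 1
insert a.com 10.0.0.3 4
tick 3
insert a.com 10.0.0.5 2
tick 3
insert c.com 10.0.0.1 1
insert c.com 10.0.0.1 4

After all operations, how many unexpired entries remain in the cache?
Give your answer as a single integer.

Op 1: insert c.com -> 10.0.0.5 (expiry=0+3=3). clock=0
Op 2: insert c.com -> 10.0.0.6 (expiry=0+3=3). clock=0
Op 3: tick 10 -> clock=10. purged={c.com}
Op 4: insert a.com -> 10.0.0.5 (expiry=10+3=13). clock=10
Op 5: tick 2 -> clock=12.
Op 6: tick 10 -> clock=22. purged={a.com}
Op 7: insert b.com -> 10.0.0.3 (expiry=22+3=25). clock=22
Op 8: tick 6 -> clock=28. purged={b.com}
Op 9: tick 9 -> clock=37.
Op 10: tick 12 -> clock=49.
Op 11: insert b.com -> 10.0.0.3 (expiry=49+4=53). clock=49
Op 12: insert a.com -> 10.0.0.3 (expiry=49+2=51). clock=49
Op 13: insert a.com -> 10.0.0.3 (expiry=49+1=50). clock=49
Op 14: insert a.com -> 10.0.0.3 (expiry=49+4=53). clock=49
Op 15: tick 3 -> clock=52.
Op 16: insert a.com -> 10.0.0.5 (expiry=52+2=54). clock=52
Op 17: tick 3 -> clock=55. purged={a.com,b.com}
Op 18: insert c.com -> 10.0.0.1 (expiry=55+1=56). clock=55
Op 19: insert c.com -> 10.0.0.1 (expiry=55+4=59). clock=55
Final cache (unexpired): {c.com} -> size=1

Answer: 1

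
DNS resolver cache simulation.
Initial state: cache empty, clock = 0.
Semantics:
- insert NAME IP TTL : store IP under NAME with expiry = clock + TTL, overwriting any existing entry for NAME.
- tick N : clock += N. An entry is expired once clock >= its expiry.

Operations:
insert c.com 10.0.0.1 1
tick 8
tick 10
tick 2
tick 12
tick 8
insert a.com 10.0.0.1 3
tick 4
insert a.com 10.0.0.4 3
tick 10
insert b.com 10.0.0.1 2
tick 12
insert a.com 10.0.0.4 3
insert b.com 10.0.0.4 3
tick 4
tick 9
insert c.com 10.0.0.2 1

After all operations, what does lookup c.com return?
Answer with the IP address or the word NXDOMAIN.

Answer: 10.0.0.2

Derivation:
Op 1: insert c.com -> 10.0.0.1 (expiry=0+1=1). clock=0
Op 2: tick 8 -> clock=8. purged={c.com}
Op 3: tick 10 -> clock=18.
Op 4: tick 2 -> clock=20.
Op 5: tick 12 -> clock=32.
Op 6: tick 8 -> clock=40.
Op 7: insert a.com -> 10.0.0.1 (expiry=40+3=43). clock=40
Op 8: tick 4 -> clock=44. purged={a.com}
Op 9: insert a.com -> 10.0.0.4 (expiry=44+3=47). clock=44
Op 10: tick 10 -> clock=54. purged={a.com}
Op 11: insert b.com -> 10.0.0.1 (expiry=54+2=56). clock=54
Op 12: tick 12 -> clock=66. purged={b.com}
Op 13: insert a.com -> 10.0.0.4 (expiry=66+3=69). clock=66
Op 14: insert b.com -> 10.0.0.4 (expiry=66+3=69). clock=66
Op 15: tick 4 -> clock=70. purged={a.com,b.com}
Op 16: tick 9 -> clock=79.
Op 17: insert c.com -> 10.0.0.2 (expiry=79+1=80). clock=79
lookup c.com: present, ip=10.0.0.2 expiry=80 > clock=79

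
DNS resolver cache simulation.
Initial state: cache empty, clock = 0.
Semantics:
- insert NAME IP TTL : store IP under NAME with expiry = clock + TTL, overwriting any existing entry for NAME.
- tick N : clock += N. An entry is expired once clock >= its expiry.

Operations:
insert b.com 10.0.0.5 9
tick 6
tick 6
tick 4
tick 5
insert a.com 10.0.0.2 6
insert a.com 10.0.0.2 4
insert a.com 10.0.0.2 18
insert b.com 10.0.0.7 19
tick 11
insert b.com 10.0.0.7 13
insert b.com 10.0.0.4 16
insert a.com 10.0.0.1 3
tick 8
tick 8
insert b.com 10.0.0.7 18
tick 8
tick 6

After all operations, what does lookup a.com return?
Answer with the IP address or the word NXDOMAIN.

Answer: NXDOMAIN

Derivation:
Op 1: insert b.com -> 10.0.0.5 (expiry=0+9=9). clock=0
Op 2: tick 6 -> clock=6.
Op 3: tick 6 -> clock=12. purged={b.com}
Op 4: tick 4 -> clock=16.
Op 5: tick 5 -> clock=21.
Op 6: insert a.com -> 10.0.0.2 (expiry=21+6=27). clock=21
Op 7: insert a.com -> 10.0.0.2 (expiry=21+4=25). clock=21
Op 8: insert a.com -> 10.0.0.2 (expiry=21+18=39). clock=21
Op 9: insert b.com -> 10.0.0.7 (expiry=21+19=40). clock=21
Op 10: tick 11 -> clock=32.
Op 11: insert b.com -> 10.0.0.7 (expiry=32+13=45). clock=32
Op 12: insert b.com -> 10.0.0.4 (expiry=32+16=48). clock=32
Op 13: insert a.com -> 10.0.0.1 (expiry=32+3=35). clock=32
Op 14: tick 8 -> clock=40. purged={a.com}
Op 15: tick 8 -> clock=48. purged={b.com}
Op 16: insert b.com -> 10.0.0.7 (expiry=48+18=66). clock=48
Op 17: tick 8 -> clock=56.
Op 18: tick 6 -> clock=62.
lookup a.com: not in cache (expired or never inserted)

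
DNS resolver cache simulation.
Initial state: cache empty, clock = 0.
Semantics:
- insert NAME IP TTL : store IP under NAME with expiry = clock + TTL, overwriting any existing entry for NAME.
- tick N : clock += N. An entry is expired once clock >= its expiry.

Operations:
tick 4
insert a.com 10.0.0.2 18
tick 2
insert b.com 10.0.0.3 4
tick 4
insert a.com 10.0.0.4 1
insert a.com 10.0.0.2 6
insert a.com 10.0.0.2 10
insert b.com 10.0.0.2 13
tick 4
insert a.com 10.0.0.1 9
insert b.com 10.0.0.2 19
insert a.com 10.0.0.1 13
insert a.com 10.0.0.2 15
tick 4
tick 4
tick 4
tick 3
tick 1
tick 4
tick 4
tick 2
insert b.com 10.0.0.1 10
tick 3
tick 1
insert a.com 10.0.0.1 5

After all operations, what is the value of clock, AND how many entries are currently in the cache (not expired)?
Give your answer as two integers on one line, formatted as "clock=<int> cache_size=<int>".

Answer: clock=44 cache_size=2

Derivation:
Op 1: tick 4 -> clock=4.
Op 2: insert a.com -> 10.0.0.2 (expiry=4+18=22). clock=4
Op 3: tick 2 -> clock=6.
Op 4: insert b.com -> 10.0.0.3 (expiry=6+4=10). clock=6
Op 5: tick 4 -> clock=10. purged={b.com}
Op 6: insert a.com -> 10.0.0.4 (expiry=10+1=11). clock=10
Op 7: insert a.com -> 10.0.0.2 (expiry=10+6=16). clock=10
Op 8: insert a.com -> 10.0.0.2 (expiry=10+10=20). clock=10
Op 9: insert b.com -> 10.0.0.2 (expiry=10+13=23). clock=10
Op 10: tick 4 -> clock=14.
Op 11: insert a.com -> 10.0.0.1 (expiry=14+9=23). clock=14
Op 12: insert b.com -> 10.0.0.2 (expiry=14+19=33). clock=14
Op 13: insert a.com -> 10.0.0.1 (expiry=14+13=27). clock=14
Op 14: insert a.com -> 10.0.0.2 (expiry=14+15=29). clock=14
Op 15: tick 4 -> clock=18.
Op 16: tick 4 -> clock=22.
Op 17: tick 4 -> clock=26.
Op 18: tick 3 -> clock=29. purged={a.com}
Op 19: tick 1 -> clock=30.
Op 20: tick 4 -> clock=34. purged={b.com}
Op 21: tick 4 -> clock=38.
Op 22: tick 2 -> clock=40.
Op 23: insert b.com -> 10.0.0.1 (expiry=40+10=50). clock=40
Op 24: tick 3 -> clock=43.
Op 25: tick 1 -> clock=44.
Op 26: insert a.com -> 10.0.0.1 (expiry=44+5=49). clock=44
Final clock = 44
Final cache (unexpired): {a.com,b.com} -> size=2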